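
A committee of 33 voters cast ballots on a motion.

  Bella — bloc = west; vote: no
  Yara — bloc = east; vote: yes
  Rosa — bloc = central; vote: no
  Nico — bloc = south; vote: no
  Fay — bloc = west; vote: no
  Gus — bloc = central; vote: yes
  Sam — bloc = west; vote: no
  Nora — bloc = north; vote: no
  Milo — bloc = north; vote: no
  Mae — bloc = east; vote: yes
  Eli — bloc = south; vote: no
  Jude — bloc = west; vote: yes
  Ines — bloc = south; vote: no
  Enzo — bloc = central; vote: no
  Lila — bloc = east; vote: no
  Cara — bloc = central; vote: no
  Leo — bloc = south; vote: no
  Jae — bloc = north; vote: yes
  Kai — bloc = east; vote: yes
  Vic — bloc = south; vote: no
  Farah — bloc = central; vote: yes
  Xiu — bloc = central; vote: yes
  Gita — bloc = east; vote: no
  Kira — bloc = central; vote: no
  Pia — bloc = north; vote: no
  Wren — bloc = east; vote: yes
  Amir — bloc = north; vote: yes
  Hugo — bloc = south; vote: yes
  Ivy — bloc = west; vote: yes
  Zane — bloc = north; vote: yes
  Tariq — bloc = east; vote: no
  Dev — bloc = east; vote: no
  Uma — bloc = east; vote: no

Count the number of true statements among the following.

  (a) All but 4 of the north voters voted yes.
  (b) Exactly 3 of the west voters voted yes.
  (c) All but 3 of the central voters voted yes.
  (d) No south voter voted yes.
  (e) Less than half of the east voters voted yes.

1

(a) north: |A| = 6, |A ∩ B| = 3; needs |A ∖ B| = 4 — false.
(b) west: |A| = 5, |A ∩ B| = 2; needs |A ∩ B| = 3 — false.
(c) central: |A| = 7, |A ∩ B| = 3; needs |A ∖ B| = 3 — false.
(d) south: |A| = 6, |A ∩ B| = 1; needs A ∩ B = ∅ (|A ∩ B| = 0) — false.
(e) east: |A| = 9, |A ∩ B| = 4; needs |A ∩ B| < |A ∖ B| — true.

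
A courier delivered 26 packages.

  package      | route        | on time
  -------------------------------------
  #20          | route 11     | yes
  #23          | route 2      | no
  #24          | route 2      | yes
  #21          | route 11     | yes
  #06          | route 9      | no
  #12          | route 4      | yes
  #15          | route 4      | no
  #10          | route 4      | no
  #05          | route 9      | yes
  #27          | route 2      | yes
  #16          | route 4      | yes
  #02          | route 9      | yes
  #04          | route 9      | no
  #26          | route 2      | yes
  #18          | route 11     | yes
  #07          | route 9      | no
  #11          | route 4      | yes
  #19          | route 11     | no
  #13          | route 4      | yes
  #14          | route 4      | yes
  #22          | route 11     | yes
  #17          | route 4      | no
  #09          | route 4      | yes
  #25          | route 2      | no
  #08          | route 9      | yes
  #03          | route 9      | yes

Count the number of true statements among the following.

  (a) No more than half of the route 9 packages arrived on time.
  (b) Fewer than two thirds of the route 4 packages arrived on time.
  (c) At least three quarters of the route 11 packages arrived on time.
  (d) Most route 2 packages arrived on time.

(a) route 9: |A| = 7, |A ∩ B| = 4; needs |A ∩ B| ≤ |A ∖ B| — false.
(b) route 4: |A| = 9, |A ∩ B| = 6; needs |A ∩ B| / |A| < 2/3 — false.
(c) route 11: |A| = 5, |A ∩ B| = 4; needs |A ∩ B| / |A| ≥ 3/4 — true.
(d) route 2: |A| = 5, |A ∩ B| = 3; needs |A ∩ B| > |A ∖ B| — true.

2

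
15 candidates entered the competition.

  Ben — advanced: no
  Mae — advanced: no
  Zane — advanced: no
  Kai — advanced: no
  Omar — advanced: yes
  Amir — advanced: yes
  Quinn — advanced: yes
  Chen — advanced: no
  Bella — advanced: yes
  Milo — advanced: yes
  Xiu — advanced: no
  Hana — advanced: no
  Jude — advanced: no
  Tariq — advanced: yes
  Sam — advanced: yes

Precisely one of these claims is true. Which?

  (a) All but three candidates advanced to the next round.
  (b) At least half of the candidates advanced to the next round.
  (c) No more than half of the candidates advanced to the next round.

|A| = 15, |A ∩ B| = 7, |A ∖ B| = 8.
(a) requires |A ∖ B| = 3: false.
(b) requires |A ∩ B| ≥ |A ∖ B|: false.
(c) requires |A ∩ B| ≤ |A ∖ B|: true.

(c)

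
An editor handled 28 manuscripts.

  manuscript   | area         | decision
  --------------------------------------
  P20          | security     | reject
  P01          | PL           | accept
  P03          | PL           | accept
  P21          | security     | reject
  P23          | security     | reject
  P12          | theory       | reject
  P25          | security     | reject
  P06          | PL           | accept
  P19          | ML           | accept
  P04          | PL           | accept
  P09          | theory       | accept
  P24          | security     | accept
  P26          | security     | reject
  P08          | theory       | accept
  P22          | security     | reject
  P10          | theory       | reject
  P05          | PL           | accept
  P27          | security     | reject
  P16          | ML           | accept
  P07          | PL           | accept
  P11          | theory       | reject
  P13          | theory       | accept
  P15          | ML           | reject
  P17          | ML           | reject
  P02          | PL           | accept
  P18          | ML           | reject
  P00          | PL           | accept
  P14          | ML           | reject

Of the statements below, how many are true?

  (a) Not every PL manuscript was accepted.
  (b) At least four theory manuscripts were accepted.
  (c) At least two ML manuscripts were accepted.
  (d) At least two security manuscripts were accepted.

(a) PL: |A| = 8, |A ∩ B| = 8; needs A ⊄ B (|A ∖ B| ≥ 1) — false.
(b) theory: |A| = 6, |A ∩ B| = 3; needs |A ∩ B| ≥ 4 — false.
(c) ML: |A| = 6, |A ∩ B| = 2; needs |A ∩ B| ≥ 2 — true.
(d) security: |A| = 8, |A ∩ B| = 1; needs |A ∩ B| ≥ 2 — false.

1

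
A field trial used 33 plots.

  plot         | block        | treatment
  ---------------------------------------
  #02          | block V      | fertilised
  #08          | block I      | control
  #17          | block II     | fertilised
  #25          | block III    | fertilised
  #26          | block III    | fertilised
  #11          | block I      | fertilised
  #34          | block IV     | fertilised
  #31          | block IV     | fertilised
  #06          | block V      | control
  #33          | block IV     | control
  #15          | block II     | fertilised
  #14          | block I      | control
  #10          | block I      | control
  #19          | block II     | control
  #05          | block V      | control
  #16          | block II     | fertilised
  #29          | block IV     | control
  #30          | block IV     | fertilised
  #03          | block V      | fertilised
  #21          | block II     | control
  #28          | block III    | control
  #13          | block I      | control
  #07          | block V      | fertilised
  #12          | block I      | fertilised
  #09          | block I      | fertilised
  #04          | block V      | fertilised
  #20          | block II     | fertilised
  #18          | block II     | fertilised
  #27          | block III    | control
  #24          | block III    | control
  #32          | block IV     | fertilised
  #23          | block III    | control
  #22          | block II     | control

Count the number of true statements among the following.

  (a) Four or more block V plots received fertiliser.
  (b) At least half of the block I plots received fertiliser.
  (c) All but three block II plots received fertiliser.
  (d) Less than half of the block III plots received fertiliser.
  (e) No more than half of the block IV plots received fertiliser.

(a) block V: |A| = 6, |A ∩ B| = 4; needs |A ∩ B| ≥ 4 — true.
(b) block I: |A| = 7, |A ∩ B| = 3; needs |A ∩ B| ≥ |A ∖ B| — false.
(c) block II: |A| = 8, |A ∩ B| = 5; needs |A ∖ B| = 3 — true.
(d) block III: |A| = 6, |A ∩ B| = 2; needs |A ∩ B| < |A ∖ B| — true.
(e) block IV: |A| = 6, |A ∩ B| = 4; needs |A ∩ B| ≤ |A ∖ B| — false.

3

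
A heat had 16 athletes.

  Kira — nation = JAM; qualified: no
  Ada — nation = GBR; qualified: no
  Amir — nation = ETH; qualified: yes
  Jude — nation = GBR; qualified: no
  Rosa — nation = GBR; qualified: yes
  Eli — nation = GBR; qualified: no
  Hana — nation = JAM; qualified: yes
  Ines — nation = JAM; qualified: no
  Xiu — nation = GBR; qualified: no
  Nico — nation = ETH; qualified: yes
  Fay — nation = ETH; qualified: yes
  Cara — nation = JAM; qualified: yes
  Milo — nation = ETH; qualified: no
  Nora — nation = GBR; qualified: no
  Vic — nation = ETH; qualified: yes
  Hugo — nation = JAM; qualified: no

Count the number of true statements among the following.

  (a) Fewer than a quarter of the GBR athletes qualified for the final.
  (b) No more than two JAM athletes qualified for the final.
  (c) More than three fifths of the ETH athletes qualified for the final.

3

(a) GBR: |A| = 6, |A ∩ B| = 1; needs |A ∩ B| / |A| < 1/4 — true.
(b) JAM: |A| = 5, |A ∩ B| = 2; needs |A ∩ B| ≤ 2 — true.
(c) ETH: |A| = 5, |A ∩ B| = 4; needs |A ∩ B| / |A| > 3/5 — true.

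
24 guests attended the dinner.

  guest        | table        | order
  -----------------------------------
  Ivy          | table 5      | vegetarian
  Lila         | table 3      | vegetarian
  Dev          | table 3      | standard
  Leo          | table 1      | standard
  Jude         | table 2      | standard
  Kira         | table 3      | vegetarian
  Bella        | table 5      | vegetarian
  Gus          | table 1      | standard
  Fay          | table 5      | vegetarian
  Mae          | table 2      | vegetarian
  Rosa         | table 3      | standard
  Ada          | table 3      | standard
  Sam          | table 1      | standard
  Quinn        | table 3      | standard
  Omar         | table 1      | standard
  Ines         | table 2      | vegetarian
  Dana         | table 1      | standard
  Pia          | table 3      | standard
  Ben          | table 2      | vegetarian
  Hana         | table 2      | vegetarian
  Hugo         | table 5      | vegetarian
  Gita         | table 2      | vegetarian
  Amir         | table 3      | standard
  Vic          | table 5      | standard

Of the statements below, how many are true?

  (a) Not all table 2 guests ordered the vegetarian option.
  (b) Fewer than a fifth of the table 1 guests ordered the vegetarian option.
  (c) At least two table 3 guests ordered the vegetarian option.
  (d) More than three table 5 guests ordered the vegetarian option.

(a) table 2: |A| = 6, |A ∩ B| = 5; needs A ⊄ B (|A ∖ B| ≥ 1) — true.
(b) table 1: |A| = 5, |A ∩ B| = 0; needs |A ∩ B| / |A| < 1/5 — true.
(c) table 3: |A| = 8, |A ∩ B| = 2; needs |A ∩ B| ≥ 2 — true.
(d) table 5: |A| = 5, |A ∩ B| = 4; needs |A ∩ B| > 3 — true.

4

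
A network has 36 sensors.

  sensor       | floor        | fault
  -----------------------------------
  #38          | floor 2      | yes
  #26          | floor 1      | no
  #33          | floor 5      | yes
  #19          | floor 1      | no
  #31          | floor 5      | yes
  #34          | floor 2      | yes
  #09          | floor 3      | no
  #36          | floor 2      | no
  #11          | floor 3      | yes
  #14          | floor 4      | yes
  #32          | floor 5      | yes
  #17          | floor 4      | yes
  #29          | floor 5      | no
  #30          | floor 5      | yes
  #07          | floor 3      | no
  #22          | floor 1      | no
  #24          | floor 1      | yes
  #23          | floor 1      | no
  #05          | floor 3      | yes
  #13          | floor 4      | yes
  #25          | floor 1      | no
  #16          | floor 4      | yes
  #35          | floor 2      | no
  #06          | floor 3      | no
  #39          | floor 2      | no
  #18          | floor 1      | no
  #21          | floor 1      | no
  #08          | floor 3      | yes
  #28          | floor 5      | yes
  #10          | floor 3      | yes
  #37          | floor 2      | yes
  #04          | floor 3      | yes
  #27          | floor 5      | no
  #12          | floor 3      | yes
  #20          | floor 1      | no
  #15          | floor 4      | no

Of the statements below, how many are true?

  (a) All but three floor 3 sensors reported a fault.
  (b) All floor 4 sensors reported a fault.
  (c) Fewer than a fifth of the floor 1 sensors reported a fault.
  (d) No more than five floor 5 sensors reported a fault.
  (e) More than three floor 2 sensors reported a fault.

3

(a) floor 3: |A| = 9, |A ∩ B| = 6; needs |A ∖ B| = 3 — true.
(b) floor 4: |A| = 5, |A ∩ B| = 4; needs A ⊆ B, i.e. every element of A is in B (|A ∖ B| = 0) — false.
(c) floor 1: |A| = 9, |A ∩ B| = 1; needs |A ∩ B| / |A| < 1/5 — true.
(d) floor 5: |A| = 7, |A ∩ B| = 5; needs |A ∩ B| ≤ 5 — true.
(e) floor 2: |A| = 6, |A ∩ B| = 3; needs |A ∩ B| > 3 — false.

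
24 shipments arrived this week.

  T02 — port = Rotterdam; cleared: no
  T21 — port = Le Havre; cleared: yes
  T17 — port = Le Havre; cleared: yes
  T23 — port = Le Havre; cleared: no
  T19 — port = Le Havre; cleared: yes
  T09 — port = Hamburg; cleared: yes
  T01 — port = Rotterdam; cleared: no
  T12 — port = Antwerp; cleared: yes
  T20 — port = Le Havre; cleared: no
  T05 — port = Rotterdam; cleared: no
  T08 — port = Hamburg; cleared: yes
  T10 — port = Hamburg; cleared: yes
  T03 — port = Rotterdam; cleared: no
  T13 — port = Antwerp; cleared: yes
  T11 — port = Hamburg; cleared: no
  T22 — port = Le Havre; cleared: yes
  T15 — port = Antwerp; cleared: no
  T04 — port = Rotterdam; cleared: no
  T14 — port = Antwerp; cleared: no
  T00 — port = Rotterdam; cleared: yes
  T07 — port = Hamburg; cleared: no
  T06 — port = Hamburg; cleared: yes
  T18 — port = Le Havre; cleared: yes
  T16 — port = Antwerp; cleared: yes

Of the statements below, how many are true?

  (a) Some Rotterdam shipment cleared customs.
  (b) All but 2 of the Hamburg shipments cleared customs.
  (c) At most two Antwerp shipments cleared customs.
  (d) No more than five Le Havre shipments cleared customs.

(a) Rotterdam: |A| = 6, |A ∩ B| = 1; needs A ∩ B ≠ ∅ (|A ∩ B| ≥ 1) — true.
(b) Hamburg: |A| = 6, |A ∩ B| = 4; needs |A ∖ B| = 2 — true.
(c) Antwerp: |A| = 5, |A ∩ B| = 3; needs |A ∩ B| ≤ 2 — false.
(d) Le Havre: |A| = 7, |A ∩ B| = 5; needs |A ∩ B| ≤ 5 — true.

3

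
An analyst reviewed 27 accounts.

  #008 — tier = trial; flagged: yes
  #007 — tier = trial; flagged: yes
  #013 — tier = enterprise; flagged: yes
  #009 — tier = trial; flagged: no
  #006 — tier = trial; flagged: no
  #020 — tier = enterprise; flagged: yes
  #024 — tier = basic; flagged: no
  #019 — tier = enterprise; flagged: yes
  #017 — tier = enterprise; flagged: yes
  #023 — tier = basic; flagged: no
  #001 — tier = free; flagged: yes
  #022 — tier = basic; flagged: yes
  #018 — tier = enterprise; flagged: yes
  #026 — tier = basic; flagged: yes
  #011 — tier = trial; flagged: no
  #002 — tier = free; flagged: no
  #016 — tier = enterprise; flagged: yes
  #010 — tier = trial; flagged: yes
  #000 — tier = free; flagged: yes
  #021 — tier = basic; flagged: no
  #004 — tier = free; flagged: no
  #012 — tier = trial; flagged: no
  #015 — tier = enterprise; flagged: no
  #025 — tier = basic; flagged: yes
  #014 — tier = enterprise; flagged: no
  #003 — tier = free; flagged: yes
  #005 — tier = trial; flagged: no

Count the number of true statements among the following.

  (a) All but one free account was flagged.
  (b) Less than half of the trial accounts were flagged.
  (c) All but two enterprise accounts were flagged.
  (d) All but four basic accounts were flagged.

2

(a) free: |A| = 5, |A ∩ B| = 3; needs |A ∖ B| = 1 — false.
(b) trial: |A| = 8, |A ∩ B| = 3; needs |A ∩ B| < |A ∖ B| — true.
(c) enterprise: |A| = 8, |A ∩ B| = 6; needs |A ∖ B| = 2 — true.
(d) basic: |A| = 6, |A ∩ B| = 3; needs |A ∖ B| = 4 — false.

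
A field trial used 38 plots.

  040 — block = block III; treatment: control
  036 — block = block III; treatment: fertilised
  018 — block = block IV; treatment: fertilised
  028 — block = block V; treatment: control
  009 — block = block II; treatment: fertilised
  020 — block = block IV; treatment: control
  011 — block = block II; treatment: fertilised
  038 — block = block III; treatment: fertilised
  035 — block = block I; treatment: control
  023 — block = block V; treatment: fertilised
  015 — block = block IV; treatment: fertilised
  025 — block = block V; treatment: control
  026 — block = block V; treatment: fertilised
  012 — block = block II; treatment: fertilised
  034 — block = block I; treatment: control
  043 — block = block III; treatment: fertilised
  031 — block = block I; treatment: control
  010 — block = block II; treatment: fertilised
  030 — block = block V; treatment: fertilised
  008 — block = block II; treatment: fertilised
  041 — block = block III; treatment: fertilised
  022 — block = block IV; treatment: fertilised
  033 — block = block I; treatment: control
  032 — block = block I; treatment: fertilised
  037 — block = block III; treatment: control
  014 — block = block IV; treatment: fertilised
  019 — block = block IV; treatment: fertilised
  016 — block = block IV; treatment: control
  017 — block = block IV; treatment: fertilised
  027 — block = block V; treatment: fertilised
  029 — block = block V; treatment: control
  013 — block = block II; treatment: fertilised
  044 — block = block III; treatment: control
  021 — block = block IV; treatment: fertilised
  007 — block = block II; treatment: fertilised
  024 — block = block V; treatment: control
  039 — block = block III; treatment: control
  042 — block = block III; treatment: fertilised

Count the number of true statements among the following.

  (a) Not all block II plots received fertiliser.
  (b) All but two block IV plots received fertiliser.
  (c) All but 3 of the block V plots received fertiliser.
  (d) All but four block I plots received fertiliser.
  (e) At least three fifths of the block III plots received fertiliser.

(a) block II: |A| = 7, |A ∩ B| = 7; needs A ⊄ B (|A ∖ B| ≥ 1) — false.
(b) block IV: |A| = 9, |A ∩ B| = 7; needs |A ∖ B| = 2 — true.
(c) block V: |A| = 8, |A ∩ B| = 4; needs |A ∖ B| = 3 — false.
(d) block I: |A| = 5, |A ∩ B| = 1; needs |A ∖ B| = 4 — true.
(e) block III: |A| = 9, |A ∩ B| = 5; needs |A ∩ B| / |A| ≥ 3/5 — false.

2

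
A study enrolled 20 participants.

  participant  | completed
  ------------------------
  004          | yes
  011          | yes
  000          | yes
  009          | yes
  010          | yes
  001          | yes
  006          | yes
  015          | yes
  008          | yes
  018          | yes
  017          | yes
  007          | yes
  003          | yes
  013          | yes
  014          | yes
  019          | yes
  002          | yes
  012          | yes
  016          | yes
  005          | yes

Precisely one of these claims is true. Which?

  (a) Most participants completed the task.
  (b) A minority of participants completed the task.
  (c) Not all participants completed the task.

(a)

|A| = 20, |A ∩ B| = 20, |A ∖ B| = 0.
(a) requires |A ∩ B| > |A ∖ B|: true.
(b) requires |A ∩ B| < |A ∖ B|: false.
(c) requires A ⊄ B (|A ∖ B| ≥ 1): false.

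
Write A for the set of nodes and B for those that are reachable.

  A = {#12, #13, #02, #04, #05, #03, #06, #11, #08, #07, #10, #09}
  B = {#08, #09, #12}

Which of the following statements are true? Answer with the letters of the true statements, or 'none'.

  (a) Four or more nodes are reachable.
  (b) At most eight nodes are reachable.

|A| = 12, |A ∩ B| = 3, |A ∖ B| = 9.
(a) |A ∩ B| ≥ 4: fails.
(b) |A ∩ B| ≤ 8: holds.

(b)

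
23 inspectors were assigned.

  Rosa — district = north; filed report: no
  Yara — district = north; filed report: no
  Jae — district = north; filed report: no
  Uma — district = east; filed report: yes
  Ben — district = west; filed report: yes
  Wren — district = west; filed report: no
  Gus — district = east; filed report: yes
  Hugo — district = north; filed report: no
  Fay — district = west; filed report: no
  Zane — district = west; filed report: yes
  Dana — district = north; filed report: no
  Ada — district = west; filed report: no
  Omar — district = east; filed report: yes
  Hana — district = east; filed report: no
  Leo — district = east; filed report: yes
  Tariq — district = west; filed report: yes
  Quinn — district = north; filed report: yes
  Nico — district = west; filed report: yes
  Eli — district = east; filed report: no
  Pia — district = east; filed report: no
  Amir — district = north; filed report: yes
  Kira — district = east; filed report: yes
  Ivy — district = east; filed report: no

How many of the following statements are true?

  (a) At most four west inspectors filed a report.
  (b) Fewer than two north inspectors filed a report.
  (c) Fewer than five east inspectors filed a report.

1

(a) west: |A| = 7, |A ∩ B| = 4; needs |A ∩ B| ≤ 4 — true.
(b) north: |A| = 7, |A ∩ B| = 2; needs |A ∩ B| < 2 — false.
(c) east: |A| = 9, |A ∩ B| = 5; needs |A ∩ B| < 5 — false.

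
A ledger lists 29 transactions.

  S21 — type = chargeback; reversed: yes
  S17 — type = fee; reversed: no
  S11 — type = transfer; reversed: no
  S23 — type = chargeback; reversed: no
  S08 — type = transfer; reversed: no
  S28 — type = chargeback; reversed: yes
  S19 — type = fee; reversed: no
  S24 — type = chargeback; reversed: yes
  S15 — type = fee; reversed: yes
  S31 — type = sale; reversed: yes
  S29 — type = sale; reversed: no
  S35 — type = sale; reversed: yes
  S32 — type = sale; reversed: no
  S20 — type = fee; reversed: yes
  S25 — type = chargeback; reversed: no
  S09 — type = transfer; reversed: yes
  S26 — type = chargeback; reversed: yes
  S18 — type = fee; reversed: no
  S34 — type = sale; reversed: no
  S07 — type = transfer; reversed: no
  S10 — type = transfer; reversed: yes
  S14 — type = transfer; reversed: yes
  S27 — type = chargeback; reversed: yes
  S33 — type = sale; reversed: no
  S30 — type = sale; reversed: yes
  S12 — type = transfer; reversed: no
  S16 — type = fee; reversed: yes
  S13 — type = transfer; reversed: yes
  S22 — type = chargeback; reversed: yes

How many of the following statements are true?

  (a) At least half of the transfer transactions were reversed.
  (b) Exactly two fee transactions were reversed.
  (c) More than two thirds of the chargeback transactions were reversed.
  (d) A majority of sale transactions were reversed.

(a) transfer: |A| = 8, |A ∩ B| = 4; needs |A ∩ B| ≥ |A ∖ B| — true.
(b) fee: |A| = 6, |A ∩ B| = 3; needs |A ∩ B| = 2 — false.
(c) chargeback: |A| = 8, |A ∩ B| = 6; needs |A ∩ B| / |A| > 2/3 — true.
(d) sale: |A| = 7, |A ∩ B| = 3; needs |A ∩ B| > |A ∖ B| — false.

2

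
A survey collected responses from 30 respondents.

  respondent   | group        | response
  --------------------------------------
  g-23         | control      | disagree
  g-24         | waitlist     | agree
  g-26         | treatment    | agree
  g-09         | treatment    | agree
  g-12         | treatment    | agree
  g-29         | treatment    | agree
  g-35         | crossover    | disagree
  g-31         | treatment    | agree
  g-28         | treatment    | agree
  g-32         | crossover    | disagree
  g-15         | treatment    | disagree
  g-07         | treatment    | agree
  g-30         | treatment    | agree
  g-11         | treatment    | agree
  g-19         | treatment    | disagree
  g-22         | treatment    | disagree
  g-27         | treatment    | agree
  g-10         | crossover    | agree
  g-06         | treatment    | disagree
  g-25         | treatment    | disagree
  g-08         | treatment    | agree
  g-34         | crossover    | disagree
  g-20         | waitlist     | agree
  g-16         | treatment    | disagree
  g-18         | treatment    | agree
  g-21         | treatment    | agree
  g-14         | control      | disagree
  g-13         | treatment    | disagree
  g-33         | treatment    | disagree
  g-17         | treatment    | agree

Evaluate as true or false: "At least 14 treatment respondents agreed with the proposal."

True

Truth condition: |A ∩ B| ≥ 14.
|A| = 22, |A ∩ B| = 14, |A ∖ B| = 8.
|A ∩ B| = 14, so the statement is true.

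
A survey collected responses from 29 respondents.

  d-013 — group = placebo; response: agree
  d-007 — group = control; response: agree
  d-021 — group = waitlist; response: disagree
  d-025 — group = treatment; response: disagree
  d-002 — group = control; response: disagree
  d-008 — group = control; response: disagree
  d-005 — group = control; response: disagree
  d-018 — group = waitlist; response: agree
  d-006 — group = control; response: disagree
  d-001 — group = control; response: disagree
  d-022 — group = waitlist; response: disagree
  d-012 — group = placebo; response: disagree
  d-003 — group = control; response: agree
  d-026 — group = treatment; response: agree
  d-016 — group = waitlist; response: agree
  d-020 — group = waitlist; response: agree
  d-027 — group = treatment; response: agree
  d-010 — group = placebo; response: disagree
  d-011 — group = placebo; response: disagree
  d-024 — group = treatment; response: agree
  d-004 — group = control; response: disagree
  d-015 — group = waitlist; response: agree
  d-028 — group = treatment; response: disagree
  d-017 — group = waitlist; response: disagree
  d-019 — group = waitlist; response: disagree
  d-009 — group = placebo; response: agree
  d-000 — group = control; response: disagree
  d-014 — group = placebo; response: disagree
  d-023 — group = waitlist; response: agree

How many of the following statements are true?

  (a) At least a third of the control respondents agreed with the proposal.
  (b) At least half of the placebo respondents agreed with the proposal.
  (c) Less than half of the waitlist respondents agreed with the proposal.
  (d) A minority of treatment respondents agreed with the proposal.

(a) control: |A| = 9, |A ∩ B| = 2; needs |A ∩ B| / |A| ≥ 1/3 — false.
(b) placebo: |A| = 6, |A ∩ B| = 2; needs |A ∩ B| ≥ |A ∖ B| — false.
(c) waitlist: |A| = 9, |A ∩ B| = 5; needs |A ∩ B| < |A ∖ B| — false.
(d) treatment: |A| = 5, |A ∩ B| = 3; needs |A ∩ B| < |A ∖ B| — false.

0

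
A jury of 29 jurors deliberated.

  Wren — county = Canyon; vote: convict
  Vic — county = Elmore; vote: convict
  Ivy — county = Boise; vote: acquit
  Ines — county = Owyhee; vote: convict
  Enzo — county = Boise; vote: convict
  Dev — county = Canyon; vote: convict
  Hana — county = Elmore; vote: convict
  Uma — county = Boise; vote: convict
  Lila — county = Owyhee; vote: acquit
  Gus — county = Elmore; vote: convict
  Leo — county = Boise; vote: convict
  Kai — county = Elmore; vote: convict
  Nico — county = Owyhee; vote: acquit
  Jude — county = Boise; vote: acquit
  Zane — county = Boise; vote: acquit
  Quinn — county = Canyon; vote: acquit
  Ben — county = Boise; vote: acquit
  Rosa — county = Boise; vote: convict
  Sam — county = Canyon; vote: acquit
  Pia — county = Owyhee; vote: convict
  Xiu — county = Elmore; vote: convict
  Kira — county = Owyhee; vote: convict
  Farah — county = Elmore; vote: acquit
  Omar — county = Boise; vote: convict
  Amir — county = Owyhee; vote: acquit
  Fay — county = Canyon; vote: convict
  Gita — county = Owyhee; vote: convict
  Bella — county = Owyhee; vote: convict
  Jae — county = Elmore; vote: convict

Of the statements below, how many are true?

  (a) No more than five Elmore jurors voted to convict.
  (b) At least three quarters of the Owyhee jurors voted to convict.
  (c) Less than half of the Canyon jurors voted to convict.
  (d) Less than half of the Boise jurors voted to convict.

(a) Elmore: |A| = 7, |A ∩ B| = 6; needs |A ∩ B| ≤ 5 — false.
(b) Owyhee: |A| = 8, |A ∩ B| = 5; needs |A ∩ B| / |A| ≥ 3/4 — false.
(c) Canyon: |A| = 5, |A ∩ B| = 3; needs |A ∩ B| < |A ∖ B| — false.
(d) Boise: |A| = 9, |A ∩ B| = 5; needs |A ∩ B| < |A ∖ B| — false.

0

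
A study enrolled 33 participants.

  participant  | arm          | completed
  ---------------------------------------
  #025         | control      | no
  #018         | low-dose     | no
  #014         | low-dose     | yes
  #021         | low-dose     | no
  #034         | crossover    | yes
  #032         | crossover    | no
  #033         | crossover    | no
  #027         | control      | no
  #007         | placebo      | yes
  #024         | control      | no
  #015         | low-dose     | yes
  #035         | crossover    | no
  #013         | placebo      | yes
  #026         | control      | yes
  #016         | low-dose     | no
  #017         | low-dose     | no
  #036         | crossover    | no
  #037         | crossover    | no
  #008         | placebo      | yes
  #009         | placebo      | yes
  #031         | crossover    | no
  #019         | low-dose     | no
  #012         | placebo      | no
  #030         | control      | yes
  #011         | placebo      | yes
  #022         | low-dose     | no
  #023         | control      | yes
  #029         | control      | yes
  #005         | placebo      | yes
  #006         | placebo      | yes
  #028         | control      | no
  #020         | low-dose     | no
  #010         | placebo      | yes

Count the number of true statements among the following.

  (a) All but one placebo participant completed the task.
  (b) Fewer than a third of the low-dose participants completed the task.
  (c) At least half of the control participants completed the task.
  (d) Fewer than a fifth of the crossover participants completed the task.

(a) placebo: |A| = 9, |A ∩ B| = 8; needs |A ∖ B| = 1 — true.
(b) low-dose: |A| = 9, |A ∩ B| = 2; needs |A ∩ B| / |A| < 1/3 — true.
(c) control: |A| = 8, |A ∩ B| = 4; needs |A ∩ B| ≥ |A ∖ B| — true.
(d) crossover: |A| = 7, |A ∩ B| = 1; needs |A ∩ B| / |A| < 1/5 — true.

4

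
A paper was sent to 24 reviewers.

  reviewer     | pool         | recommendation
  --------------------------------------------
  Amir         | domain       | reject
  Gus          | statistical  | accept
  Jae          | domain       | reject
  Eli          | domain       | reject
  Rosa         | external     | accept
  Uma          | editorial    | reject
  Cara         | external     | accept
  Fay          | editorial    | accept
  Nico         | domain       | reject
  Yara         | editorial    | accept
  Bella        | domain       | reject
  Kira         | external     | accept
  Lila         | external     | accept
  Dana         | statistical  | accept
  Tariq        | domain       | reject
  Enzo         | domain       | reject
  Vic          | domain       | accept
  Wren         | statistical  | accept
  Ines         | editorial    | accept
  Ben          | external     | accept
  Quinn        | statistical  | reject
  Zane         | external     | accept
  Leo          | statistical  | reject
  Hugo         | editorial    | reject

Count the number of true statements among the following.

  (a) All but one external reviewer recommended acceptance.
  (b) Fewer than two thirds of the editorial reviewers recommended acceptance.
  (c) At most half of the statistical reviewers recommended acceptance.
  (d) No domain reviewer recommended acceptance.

1

(a) external: |A| = 6, |A ∩ B| = 6; needs |A ∖ B| = 1 — false.
(b) editorial: |A| = 5, |A ∩ B| = 3; needs |A ∩ B| / |A| < 2/3 — true.
(c) statistical: |A| = 5, |A ∩ B| = 3; needs |A ∩ B| ≤ |A ∖ B| — false.
(d) domain: |A| = 8, |A ∩ B| = 1; needs A ∩ B = ∅ (|A ∩ B| = 0) — false.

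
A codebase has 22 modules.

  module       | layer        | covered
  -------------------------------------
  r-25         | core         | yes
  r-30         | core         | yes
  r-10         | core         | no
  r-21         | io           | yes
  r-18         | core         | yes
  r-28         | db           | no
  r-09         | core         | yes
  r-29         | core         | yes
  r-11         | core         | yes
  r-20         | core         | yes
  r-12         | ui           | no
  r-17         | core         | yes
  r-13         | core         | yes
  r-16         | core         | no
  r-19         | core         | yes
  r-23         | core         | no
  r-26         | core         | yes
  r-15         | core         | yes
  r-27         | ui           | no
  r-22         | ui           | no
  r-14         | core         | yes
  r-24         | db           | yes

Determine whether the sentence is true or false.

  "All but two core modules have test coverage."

Truth condition: |A ∖ B| = 2.
|A| = 16, |A ∩ B| = 13, |A ∖ B| = 3.
|A ∖ B| = 3, so the statement is false.

False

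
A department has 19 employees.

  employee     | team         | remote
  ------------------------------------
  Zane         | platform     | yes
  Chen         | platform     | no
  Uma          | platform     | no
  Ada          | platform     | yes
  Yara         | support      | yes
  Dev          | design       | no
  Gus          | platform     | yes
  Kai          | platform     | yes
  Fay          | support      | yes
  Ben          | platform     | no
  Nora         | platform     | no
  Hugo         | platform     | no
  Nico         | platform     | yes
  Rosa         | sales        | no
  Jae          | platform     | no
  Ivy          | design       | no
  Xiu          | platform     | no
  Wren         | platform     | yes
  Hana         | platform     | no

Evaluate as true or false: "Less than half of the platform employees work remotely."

'Less than half of the platform employees work remotely' holds iff |A ∩ B| < |A ∖ B|.
A (the restrictor) = {Zane, Chen, Uma, Ada, Gus, Kai, Ben, Nora, Hugo, Nico, Jae, Xiu, Wren, Hana}, |A| = 14.
A ∩ B = {Zane, Ada, Gus, Kai, Nico, Wren}, so |A ∩ B| = 6.
A ∖ B = {Chen, Uma, Ben, Nora, Hugo, Jae, Xiu, Hana}, so |A ∖ B| = 8.
6 < 8, so the statement is true.

True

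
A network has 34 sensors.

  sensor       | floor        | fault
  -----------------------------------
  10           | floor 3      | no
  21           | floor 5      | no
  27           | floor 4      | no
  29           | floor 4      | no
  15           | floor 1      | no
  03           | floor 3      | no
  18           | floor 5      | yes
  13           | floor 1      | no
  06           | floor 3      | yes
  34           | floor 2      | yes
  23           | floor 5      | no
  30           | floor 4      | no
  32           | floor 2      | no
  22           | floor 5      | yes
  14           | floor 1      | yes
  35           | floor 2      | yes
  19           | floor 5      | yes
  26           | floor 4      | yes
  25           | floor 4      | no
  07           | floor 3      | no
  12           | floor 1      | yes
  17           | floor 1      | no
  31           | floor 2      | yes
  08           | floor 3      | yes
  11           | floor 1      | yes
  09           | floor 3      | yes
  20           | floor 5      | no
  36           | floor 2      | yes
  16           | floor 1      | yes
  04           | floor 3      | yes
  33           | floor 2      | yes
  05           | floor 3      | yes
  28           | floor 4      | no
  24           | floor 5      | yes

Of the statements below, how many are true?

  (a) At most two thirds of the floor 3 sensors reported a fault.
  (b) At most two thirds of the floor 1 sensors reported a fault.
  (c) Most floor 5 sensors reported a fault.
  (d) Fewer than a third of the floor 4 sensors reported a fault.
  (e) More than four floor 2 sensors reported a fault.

5

(a) floor 3: |A| = 8, |A ∩ B| = 5; needs |A ∩ B| / |A| ≤ 2/3 — true.
(b) floor 1: |A| = 7, |A ∩ B| = 4; needs |A ∩ B| / |A| ≤ 2/3 — true.
(c) floor 5: |A| = 7, |A ∩ B| = 4; needs |A ∩ B| > |A ∖ B| — true.
(d) floor 4: |A| = 6, |A ∩ B| = 1; needs |A ∩ B| / |A| < 1/3 — true.
(e) floor 2: |A| = 6, |A ∩ B| = 5; needs |A ∩ B| > 4 — true.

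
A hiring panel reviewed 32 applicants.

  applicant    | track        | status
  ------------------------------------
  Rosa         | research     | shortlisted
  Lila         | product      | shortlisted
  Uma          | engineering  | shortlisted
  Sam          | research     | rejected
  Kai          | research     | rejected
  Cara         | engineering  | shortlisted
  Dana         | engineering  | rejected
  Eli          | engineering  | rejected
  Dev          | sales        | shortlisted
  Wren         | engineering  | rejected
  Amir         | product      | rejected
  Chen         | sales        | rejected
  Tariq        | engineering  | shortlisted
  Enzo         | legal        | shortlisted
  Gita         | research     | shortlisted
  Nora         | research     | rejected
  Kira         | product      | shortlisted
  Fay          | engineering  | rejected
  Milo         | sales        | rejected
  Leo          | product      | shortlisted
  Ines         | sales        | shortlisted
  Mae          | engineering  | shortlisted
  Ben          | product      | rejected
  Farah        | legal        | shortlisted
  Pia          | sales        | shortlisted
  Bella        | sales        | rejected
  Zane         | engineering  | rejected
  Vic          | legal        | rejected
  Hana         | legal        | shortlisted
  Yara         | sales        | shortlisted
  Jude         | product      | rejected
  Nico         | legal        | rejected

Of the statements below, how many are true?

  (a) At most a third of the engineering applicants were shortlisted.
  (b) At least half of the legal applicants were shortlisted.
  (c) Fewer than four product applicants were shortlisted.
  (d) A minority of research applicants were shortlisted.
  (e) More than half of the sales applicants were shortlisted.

4

(a) engineering: |A| = 9, |A ∩ B| = 4; needs |A ∩ B| / |A| ≤ 1/3 — false.
(b) legal: |A| = 5, |A ∩ B| = 3; needs |A ∩ B| ≥ |A ∖ B| — true.
(c) product: |A| = 6, |A ∩ B| = 3; needs |A ∩ B| < 4 — true.
(d) research: |A| = 5, |A ∩ B| = 2; needs |A ∩ B| < |A ∖ B| — true.
(e) sales: |A| = 7, |A ∩ B| = 4; needs |A ∩ B| > |A ∖ B| — true.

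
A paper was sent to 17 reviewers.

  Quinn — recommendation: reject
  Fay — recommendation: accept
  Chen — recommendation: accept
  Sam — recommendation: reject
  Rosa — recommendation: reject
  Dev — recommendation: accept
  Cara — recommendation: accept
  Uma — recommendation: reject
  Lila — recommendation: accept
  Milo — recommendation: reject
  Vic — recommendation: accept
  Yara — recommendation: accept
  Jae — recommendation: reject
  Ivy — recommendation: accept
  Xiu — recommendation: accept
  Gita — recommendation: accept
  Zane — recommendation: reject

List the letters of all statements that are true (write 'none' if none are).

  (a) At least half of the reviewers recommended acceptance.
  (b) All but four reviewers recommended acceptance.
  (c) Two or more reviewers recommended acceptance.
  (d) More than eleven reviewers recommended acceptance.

(a), (c)

|A| = 17, |A ∩ B| = 10, |A ∖ B| = 7.
(a) |A ∩ B| ≥ |A ∖ B|: holds.
(b) |A ∖ B| = 4: fails.
(c) |A ∩ B| ≥ 2: holds.
(d) |A ∩ B| > 11: fails.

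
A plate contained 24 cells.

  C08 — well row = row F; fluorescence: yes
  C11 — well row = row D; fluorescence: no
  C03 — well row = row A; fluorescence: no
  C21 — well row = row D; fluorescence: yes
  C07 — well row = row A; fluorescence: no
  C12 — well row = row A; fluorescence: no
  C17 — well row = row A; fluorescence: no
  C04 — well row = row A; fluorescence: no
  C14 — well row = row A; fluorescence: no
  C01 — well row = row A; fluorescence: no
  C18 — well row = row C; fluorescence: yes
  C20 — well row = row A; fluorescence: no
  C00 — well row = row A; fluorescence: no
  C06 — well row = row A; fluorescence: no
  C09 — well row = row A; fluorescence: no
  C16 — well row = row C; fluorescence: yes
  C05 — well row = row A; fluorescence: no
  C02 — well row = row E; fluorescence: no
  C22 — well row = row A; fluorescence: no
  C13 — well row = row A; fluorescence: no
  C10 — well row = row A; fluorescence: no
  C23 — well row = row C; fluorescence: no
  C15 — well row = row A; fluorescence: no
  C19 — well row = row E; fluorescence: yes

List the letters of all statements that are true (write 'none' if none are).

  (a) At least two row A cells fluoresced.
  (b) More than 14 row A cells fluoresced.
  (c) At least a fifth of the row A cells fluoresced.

|A| = 16, |A ∩ B| = 0, |A ∖ B| = 16.
(a) |A ∩ B| ≥ 2: fails.
(b) |A ∩ B| > 14: fails.
(c) |A ∩ B| / |A| ≥ 1/5: fails.

none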